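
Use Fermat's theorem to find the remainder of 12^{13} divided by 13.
12

By Fermat's Little Theorem, a^(p-1) ≡ 1 (mod p) for prime p and gcd(a, p) = 1
Here p = 13, so 12^12 ≡ 1 (mod 13)
We can reduce the exponent: 13 mod 12 = 1
So 12^13 ≡ 12^1 (mod 13)
Computing: 12^1 mod 13 = 12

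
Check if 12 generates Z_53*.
p - 1 = 52 has prime divisors 2, 13. Check 12^(52/q) mod 53 for each: 12^(52/2) = 12^26 ≡ 52, 12^(52/13) = 12^4 ≡ 13 (mod 53). None of these is 1, so 12 has order 52 = φ(53), so it is a primitive root mod 53.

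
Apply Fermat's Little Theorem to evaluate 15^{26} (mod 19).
5

By Fermat's Little Theorem, a^(p-1) ≡ 1 (mod p) for prime p and gcd(a, p) = 1
Here p = 19, so 15^18 ≡ 1 (mod 19)
We can reduce the exponent: 26 mod 18 = 8
So 15^26 ≡ 15^8 (mod 19)
Computing: 15^8 mod 19 = 5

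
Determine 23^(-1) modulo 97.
23^(-1) ≡ 38 (mod 97). Verification: 23 × 38 = 874 ≡ 1 (mod 97)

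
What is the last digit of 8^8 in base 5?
8 ≡ 3 (mod 5). 8 = 8 (binary 1000). Repeated squaring mod 5: 3^1 ≡ 3; 3^2 ≡ 3² = 9 ≡ 4; 3^4 ≡ 4² = 16 ≡ 1; 3^8 ≡ 1² = 1 ≡ 1. So 8^8 ≡ 1 (mod 5).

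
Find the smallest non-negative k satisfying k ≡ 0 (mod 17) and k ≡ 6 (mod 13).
M = 17 × 13 = 221. M₁ = 13, y₁ ≡ 4 (mod 17). M₂ = 17, y₂ ≡ 10 (mod 13). k = 0×13×4 + 6×17×10 ≡ 136 (mod 221)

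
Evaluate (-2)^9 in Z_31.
(-2) ≡ 29 (mod 31). 9 = 8 + 1 (binary 1001). Repeated squaring mod 31: 29^1 ≡ 29; 29^2 ≡ 29² = 841 ≡ 4; 29^4 ≡ 4² = 16 ≡ 16; 29^8 ≡ 16² = 256 ≡ 8. Multiply: (-2)^9 ≡ 29^8 × 29^1 ≡ 8 × 29 (mod 31): 8 × 29 = 232 ≡ 15. So (-2)^9 ≡ 15 (mod 31).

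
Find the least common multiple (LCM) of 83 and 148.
12284

First find GCD(83, 148) using the Euclidean algorithm:
83 = 0 × 148 + 83
148 = 1 × 83 + 65
83 = 1 × 65 + 18
65 = 3 × 18 + 11
18 = 1 × 11 + 7
11 = 1 × 7 + 4
7 = 1 × 4 + 3
4 = 1 × 3 + 1
3 = 3 × 1 + 0
GCD(83, 148) = 1

LCM formula: LCM(a, b) = (a × b) / GCD(a, b)
LCM(83, 148) = (83 × 148) / 1
LCM(83, 148) = 12284 / 1
LCM(83, 148) = 12284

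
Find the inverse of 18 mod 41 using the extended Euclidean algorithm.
Extended GCD: 18(16) + 41(-7) = 1. So 18^(-1) ≡ 16 ≡ 16 (mod 41). Verify: 18 × 16 = 288 ≡ 1 (mod 41)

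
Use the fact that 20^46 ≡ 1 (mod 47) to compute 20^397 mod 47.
By Fermat: 20^{46} ≡ 1 (mod 47). 397 = 8×46 + 29. So 20^{397} ≡ 20^{29} ≡ 41 (mod 47)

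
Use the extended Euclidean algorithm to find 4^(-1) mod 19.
Extended GCD: 4(5) + 19(-1) = 1. So 4^(-1) ≡ 5 ≡ 5 (mod 19). Verify: 4 × 5 = 20 ≡ 1 (mod 19)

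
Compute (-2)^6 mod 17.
(-2) ≡ 15 (mod 17). 6 = 4 + 2 (binary 110). Repeated squaring mod 17: 15^1 ≡ 15; 15^2 ≡ 15² = 225 ≡ 4; 15^4 ≡ 4² = 16 ≡ 16. Multiply: (-2)^6 ≡ 15^4 × 15^2 ≡ 16 × 4 (mod 17): 16 × 4 = 64 ≡ 13. So (-2)^6 ≡ 13 (mod 17).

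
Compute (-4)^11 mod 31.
Using repeated squaring. (-4) ≡ 27 (mod 31). 11 = 8 + 2 + 1 (binary 1011). Repeated squaring mod 31: 27^1 ≡ 27; 27^2 ≡ 27² = 729 ≡ 16; 27^4 ≡ 16² = 256 ≡ 8; 27^8 ≡ 8² = 64 ≡ 2. Multiply: (-4)^11 ≡ 27^8 × 27^2 × 27^1 ≡ 2 × 16 × 27 (mod 31): 2 × 16 = 32 ≡ 1; 1 × 27 = 27 ≡ 27. So (-4)^11 ≡ 27 (mod 31).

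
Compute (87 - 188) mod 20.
19

(87 - 188) = -101
-101 mod 20 = 19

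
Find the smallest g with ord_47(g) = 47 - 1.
p - 1 = 46 has prime divisors 2, 23. h is a primitive root mod 47 iff h^(46/q) ≢ 1 (mod 47) for each such q.
h = 2: 2^23 ≡ 1, 2^2 ≡ 4 (mod 47); 2^23 ≡ 1, so not a primitive root.
h = 3: 3^23 ≡ 1, 3^2 ≡ 9 (mod 47); 3^23 ≡ 1, so not a primitive root.
h = 4: 4^23 ≡ 1, 4^2 ≡ 16 (mod 47); 4^23 ≡ 1, so not a primitive root.
h = 5: 5^23 ≡ 46, 5^2 ≡ 25 (mod 47); none is 1, so 5 has order 46 and is a primitive root.
The smallest primitive root mod 47 is g = 5.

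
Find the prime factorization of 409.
409

Divide by primes starting from smallest:
409 ÷ 409 = 1

409 = 409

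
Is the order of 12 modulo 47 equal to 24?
No, the actual order is 23, not 24.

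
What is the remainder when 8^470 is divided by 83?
Using Fermat: 8^{82} ≡ 1 (mod 83). 470 ≡ 60 (mod 82). So 8^{470} ≡ 8^{60} ≡ 49 (mod 83)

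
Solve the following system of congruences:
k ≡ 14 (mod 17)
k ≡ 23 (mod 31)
116

Using the Chinese Remainder Theorem:
M = product of moduli = 527
For equation 1: M_1 = 31, 31 ≡ 14 (mod 17), inverse of 31 mod 17 is 11 (check: 14 × 11 = 154 ≡ 1 (mod 17))
For equation 2: M_2 = 17, 17 ≡ 17 (mod 31), inverse of 17 mod 31 is 11 (check: 17 × 11 = 187 ≡ 1 (mod 31))
Combine: k ≡ Σ r_i×M_i×(M_i⁻¹ mod m_i) = 14×31×11 + 23×17×11 = 4774 + 4301 = 9075
9075 mod 527 = 116
k ≡ 116 (mod 527)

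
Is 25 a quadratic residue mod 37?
By Euler's criterion: 25^{18} ≡ 1 (mod 37). Since this equals 1, 25 is a QR.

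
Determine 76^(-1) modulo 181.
76^(-1) ≡ 131 (mod 181). Verification: 76 × 131 = 9956 ≡ 1 (mod 181)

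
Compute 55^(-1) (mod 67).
55^(-1) ≡ 39 (mod 67). Verification: 55 × 39 = 2145 ≡ 1 (mod 67)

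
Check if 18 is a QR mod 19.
By Euler's criterion: 18^{9} ≡ 18 (mod 19). Since this equals -1 (≡ 18), 18 is not a QR.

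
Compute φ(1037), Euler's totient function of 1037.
960

Prime factorization: 1037 = 17 × 61
Using the formula φ(n) = n × Π(1 - 1/p) for each prime factor p:
φ(1037) = 1037 × (1 - 1/17) × (1 - 1/61)
φ(1037) = 960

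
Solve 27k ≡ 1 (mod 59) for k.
27^(-1) ≡ 35 (mod 59). Verification: 27 × 35 = 945 ≡ 1 (mod 59)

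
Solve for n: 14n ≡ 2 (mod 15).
13

Since gcd(14, 15) = 1 divides 2, a solution exists.
Multiply both sides by the inverse of 14 mod 15:
  14^(-1) mod 15 = 14
  x ≡ 14 × 2 ≡ 28 ≡ 13 (mod 15)
Verification: 14 × 13 = 182 = 12 × 15 + 2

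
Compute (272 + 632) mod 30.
4

(272 + 632) = 904
904 mod 30 = 4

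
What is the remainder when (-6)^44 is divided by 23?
Using Fermat: (-6)^{22} ≡ 1 (mod 23). 44 ≡ 0 (mod 22). So (-6)^{44} ≡ (-6)^{0} ≡ 1 (mod 23)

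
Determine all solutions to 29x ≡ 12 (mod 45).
33

Since gcd(29, 45) = 1 divides 12, a solution exists.
Multiply both sides by the inverse of 29 mod 45:
  29^(-1) mod 45 = 14
  x ≡ 14 × 12 ≡ 168 ≡ 33 (mod 45)
Verification: 29 × 33 = 957 = 21 × 45 + 12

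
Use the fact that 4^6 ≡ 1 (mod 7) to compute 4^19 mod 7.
By Fermat: 4^{6} ≡ 1 (mod 7). 19 = 3×6 + 1. So 4^{19} ≡ 4^{1} ≡ 4 (mod 7)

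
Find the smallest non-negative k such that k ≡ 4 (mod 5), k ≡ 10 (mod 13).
49

Using the Chinese Remainder Theorem:
M = product of moduli = 65
For equation 1: M_1 = 13, 13 ≡ 3 (mod 5), inverse of 13 mod 5 is 2 (check: 3 × 2 = 6 ≡ 1 (mod 5))
For equation 2: M_2 = 5, 5 ≡ 5 (mod 13), inverse of 5 mod 13 is 8 (check: 5 × 8 = 40 ≡ 1 (mod 13))
Combine: k ≡ Σ r_i×M_i×(M_i⁻¹ mod m_i) = 4×13×2 + 10×5×8 = 104 + 400 = 504
504 mod 65 = 49
k ≡ 49 (mod 65)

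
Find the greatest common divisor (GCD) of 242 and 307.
1

Using the Euclidean algorithm:
242 = 0 × 307 + 242
307 = 1 × 242 + 65
242 = 3 × 65 + 47
65 = 1 × 47 + 18
47 = 2 × 18 + 11
18 = 1 × 11 + 7
11 = 1 × 7 + 4
7 = 1 × 4 + 3
4 = 1 × 3 + 1
3 = 3 × 1 + 0

GCD(242, 307) = 1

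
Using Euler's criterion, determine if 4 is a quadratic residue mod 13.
By Euler's criterion: 4^{6} ≡ 1 (mod 13). Since this equals 1, 4 is a QR.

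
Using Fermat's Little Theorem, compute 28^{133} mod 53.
10

By Fermat's Little Theorem, a^(p-1) ≡ 1 (mod p) for prime p and gcd(a, p) = 1
Here p = 53, so 28^52 ≡ 1 (mod 53)
We can reduce the exponent: 133 mod 52 = 29
So 28^133 ≡ 28^29 (mod 53)
Computing: 28^29 mod 53 = 10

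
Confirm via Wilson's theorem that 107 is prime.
(106)! mod 107 = 106. Since this equals -1 (mod 107), Wilson confirms 107 is prime.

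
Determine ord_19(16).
Powers of 16 mod 19: 16^1≡16, 16^2≡9, 16^3≡11, 16^4≡5, 16^5≡4, 16^6≡7, 16^7≡17, 16^8≡6, 16^9≡1. Order = 9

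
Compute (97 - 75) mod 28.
22

(97 - 75) = 22
22 mod 28 = 22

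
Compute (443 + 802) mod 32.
29

(443 + 802) = 1245
1245 mod 32 = 29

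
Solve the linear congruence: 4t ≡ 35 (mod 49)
21

Since gcd(4, 49) = 1 divides 35, a solution exists.
Multiply both sides by the inverse of 4 mod 49:
  4^(-1) mod 49 = 37
  x ≡ 37 × 35 ≡ 1295 ≡ 21 (mod 49)
Verification: 4 × 21 = 84 = 1 × 49 + 35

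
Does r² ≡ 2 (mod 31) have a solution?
By Euler's criterion: 2^{15} ≡ 1 (mod 31). Since this equals 1, 2 is a QR.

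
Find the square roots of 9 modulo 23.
The square roots of 9 mod 23 are 3 and 20. Verify: 3² = 9 ≡ 9 (mod 23)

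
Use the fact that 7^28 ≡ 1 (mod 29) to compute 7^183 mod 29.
By Fermat: 7^{28} ≡ 1 (mod 29). 183 ≡ 15 (mod 28). So 7^{183} ≡ 7^{15} ≡ 7 (mod 29)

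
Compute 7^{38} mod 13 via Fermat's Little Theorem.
10

By Fermat's Little Theorem, a^(p-1) ≡ 1 (mod p) for prime p and gcd(a, p) = 1
Here p = 13, so 7^12 ≡ 1 (mod 13)
We can reduce the exponent: 38 mod 12 = 2
So 7^38 ≡ 7^2 (mod 13)
Computing: 7^2 mod 13 = 10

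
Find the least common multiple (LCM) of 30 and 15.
30

First find GCD(30, 15) using the Euclidean algorithm:
30 = 2 × 15 + 0
GCD(30, 15) = 15

LCM formula: LCM(a, b) = (a × b) / GCD(a, b)
LCM(30, 15) = (30 × 15) / 15
LCM(30, 15) = 450 / 15
LCM(30, 15) = 30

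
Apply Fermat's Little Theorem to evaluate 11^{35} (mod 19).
7

By Fermat's Little Theorem, a^(p-1) ≡ 1 (mod p) for prime p and gcd(a, p) = 1
Here p = 19, so 11^18 ≡ 1 (mod 19)
We can reduce the exponent: 35 mod 18 = 17
So 11^35 ≡ 11^17 (mod 19)
Computing: 11^17 mod 19 = 7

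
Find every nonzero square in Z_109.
QRs mod 109: {1, 3, 4, 5, 7, 9, 12, 15, 16, 20, 21, 22, 25, 26, 27, 28, 29, 31, 34, 35, 36, 38, 43, 45, 46, 48, 49, 60, 61, 63, 64, 66, 71, 73, 74, 75, 78, 80, 81, 82, 83, 84, 87, 88, 89, 93, 94, 97, 100, 102, 104, 105, 106, 108}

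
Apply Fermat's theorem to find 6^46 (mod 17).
By Fermat: 6^{16} ≡ 1 (mod 17). 46 = 2×16 + 14. So 6^{46} ≡ 6^{14} ≡ 9 (mod 17)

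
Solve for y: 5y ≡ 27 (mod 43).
14

Since gcd(5, 43) = 1 divides 27, a solution exists.
Multiply both sides by the inverse of 5 mod 43:
  5^(-1) mod 43 = 26
  x ≡ 26 × 27 ≡ 702 ≡ 14 (mod 43)
Verification: 5 × 14 = 70 = 1 × 43 + 27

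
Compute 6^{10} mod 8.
0

Using successive squaring:
Binary expansion of 10: 1010
Powers of 6 mod 8 (each is the square of the previous):
  6^1 ≡ 6 (mod 8)
  6^2 ≡ 6² = 36 ≡ 4 (mod 8)
  6^4 ≡ 4² = 16 ≡ 0 (mod 8)
  6^8 ≡ 0² = 0 ≡ 0 (mod 8)
10 = 8 + 2, so 6^10 = 6^8 × 6^2 ≡ 0 × 4 (mod 8)
Multiplying step by step:
  0 × 4 = 0 ≡ 0 (mod 8)
Result: 6^10 ≡ 0 (mod 8)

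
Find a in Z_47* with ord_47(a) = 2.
46 has order 2 mod 47 since 46^{2} ≡ 1 (mod 47) and no smaller power works.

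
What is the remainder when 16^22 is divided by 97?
Using repeated squaring. 22 = 16 + 4 + 2 (binary 10110). Repeated squaring mod 97: 16^1 ≡ 16; 16^2 ≡ 16² = 256 ≡ 62; 16^4 ≡ 62² = 3844 ≡ 61; 16^8 ≡ 61² = 3721 ≡ 35; 16^16 ≡ 35² = 1225 ≡ 61. Multiply: 16^22 = 16^16 × 16^4 × 16^2 ≡ 61 × 61 × 62 (mod 97): 61 × 61 = 3721 ≡ 35; 35 × 62 = 2170 ≡ 36. So 16^22 ≡ 36 (mod 97).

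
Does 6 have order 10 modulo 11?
p - 1 = 10 has prime divisors 2, 5. Check 6^(10/q) mod 11 for each: 6^(10/2) = 6^5 ≡ 10, 6^(10/5) = 6^2 ≡ 3 (mod 11). None of these is 1, so 6 has order 10 = φ(11), so it is a primitive root mod 11.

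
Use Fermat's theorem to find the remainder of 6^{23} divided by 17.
14

By Fermat's Little Theorem, a^(p-1) ≡ 1 (mod p) for prime p and gcd(a, p) = 1
Here p = 17, so 6^16 ≡ 1 (mod 17)
We can reduce the exponent: 23 mod 16 = 7
So 6^23 ≡ 6^7 (mod 17)
Computing: 6^7 mod 17 = 14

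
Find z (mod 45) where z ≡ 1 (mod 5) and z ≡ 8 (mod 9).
M = 5 × 9 = 45. M₁ = 9, y₁ ≡ 4 (mod 5). M₂ = 5, y₂ ≡ 2 (mod 9). z = 1×9×4 + 8×5×2 ≡ 26 (mod 45)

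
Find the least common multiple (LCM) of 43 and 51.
2193

First find GCD(43, 51) using the Euclidean algorithm:
43 = 0 × 51 + 43
51 = 1 × 43 + 8
43 = 5 × 8 + 3
8 = 2 × 3 + 2
3 = 1 × 2 + 1
2 = 2 × 1 + 0
GCD(43, 51) = 1

LCM formula: LCM(a, b) = (a × b) / GCD(a, b)
LCM(43, 51) = (43 × 51) / 1
LCM(43, 51) = 2193 / 1
LCM(43, 51) = 2193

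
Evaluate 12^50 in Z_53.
Using repeated squaring. 50 = 32 + 16 + 2 (binary 110010). Repeated squaring mod 53: 12^1 ≡ 12; 12^2 ≡ 12² = 144 ≡ 38; 12^4 ≡ 38² = 1444 ≡ 13; 12^8 ≡ 13² = 169 ≡ 10; 12^16 ≡ 10² = 100 ≡ 47; 12^32 ≡ 47² = 2209 ≡ 36. Multiply: 12^50 = 12^32 × 12^16 × 12^2 ≡ 36 × 47 × 38 (mod 53): 36 × 47 = 1692 ≡ 49; 49 × 38 = 1862 ≡ 7. So 12^50 ≡ 7 (mod 53).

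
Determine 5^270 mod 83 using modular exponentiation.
Using Fermat: 5^{82} ≡ 1 (mod 83). 270 ≡ 24 (mod 82). So 5^{270} ≡ 5^{24} ≡ 12 (mod 83)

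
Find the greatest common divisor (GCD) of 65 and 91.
13

Using the Euclidean algorithm:
65 = 0 × 91 + 65
91 = 1 × 65 + 26
65 = 2 × 26 + 13
26 = 2 × 13 + 0

GCD(65, 91) = 13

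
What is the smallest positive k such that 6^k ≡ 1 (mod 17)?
Powers of 6 mod 17: 6^1≡6, 6^2≡2, 6^3≡12, 6^4≡4, 6^5≡7, 6^6≡8, 6^7≡14, 6^8≡16, 6^9≡11, 6^10≡15, 6^11≡5, 6^12≡13, 6^13≡10, 6^14≡9, 6^15≡3, 6^16≡1. Order = 16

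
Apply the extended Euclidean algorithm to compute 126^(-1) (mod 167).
Extended GCD: 126(57) + 167(-43) = 1. So 126^(-1) ≡ 57 ≡ 57 (mod 167). Verify: 126 × 57 = 7182 ≡ 1 (mod 167)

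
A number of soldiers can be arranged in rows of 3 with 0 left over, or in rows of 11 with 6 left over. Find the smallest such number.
M = 3 × 11 = 33. M₁ = 11, y₁ ≡ 2 (mod 3). M₂ = 3, y₂ ≡ 4 (mod 11). m = 0×11×2 + 6×3×4 ≡ 6 (mod 33). The smallest positive such number is 6.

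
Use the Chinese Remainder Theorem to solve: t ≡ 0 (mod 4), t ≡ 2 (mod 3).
M = 4 × 3 = 12. M₁ = 3, y₁ ≡ 3 (mod 4). M₂ = 4, y₂ ≡ 1 (mod 3). t = 0×3×3 + 2×4×1 ≡ 8 (mod 12)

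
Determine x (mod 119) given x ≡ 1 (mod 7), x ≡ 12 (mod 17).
29

Using the Chinese Remainder Theorem:
M = product of moduli = 119
For equation 1: M_1 = 17, 17 ≡ 3 (mod 7), inverse of 17 mod 7 is 5 (check: 3 × 5 = 15 ≡ 1 (mod 7))
For equation 2: M_2 = 7, 7 ≡ 7 (mod 17), inverse of 7 mod 17 is 5 (check: 7 × 5 = 35 ≡ 1 (mod 17))
Combine: x ≡ Σ r_i×M_i×(M_i⁻¹ mod m_i) = 1×17×5 + 12×7×5 = 85 + 420 = 505
505 mod 119 = 29
x ≡ 29 (mod 119)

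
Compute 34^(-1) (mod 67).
34^(-1) ≡ 2 (mod 67). Verification: 34 × 2 = 68 ≡ 1 (mod 67)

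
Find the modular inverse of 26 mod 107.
26^(-1) ≡ 70 (mod 107). Verification: 26 × 70 = 1820 ≡ 1 (mod 107)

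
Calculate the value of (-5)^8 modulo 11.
(-5) ≡ 6 (mod 11). 8 = 8 (binary 1000). Repeated squaring mod 11: 6^1 ≡ 6; 6^2 ≡ 6² = 36 ≡ 3; 6^4 ≡ 3² = 9 ≡ 9; 6^8 ≡ 9² = 81 ≡ 4. So (-5)^8 ≡ 4 (mod 11).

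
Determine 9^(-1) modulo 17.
9^(-1) ≡ 2 (mod 17). Verification: 9 × 2 = 18 ≡ 1 (mod 17)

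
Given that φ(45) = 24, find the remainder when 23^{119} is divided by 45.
By Euler: 23^{24} ≡ 1 (mod 45) since gcd(23, 45) = 1. 119 = 4×24 + 23. So 23^{119} ≡ 23^{23} ≡ 2 (mod 45)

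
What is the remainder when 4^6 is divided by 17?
6 = 4 + 2 (binary 110). Repeated squaring mod 17: 4^1 ≡ 4; 4^2 ≡ 4² = 16 ≡ 16; 4^4 ≡ 16² = 256 ≡ 1. Multiply: 4^6 = 4^4 × 4^2 ≡ 1 × 16 (mod 17): 1 × 16 = 16 ≡ 16. So 4^6 ≡ 16 (mod 17).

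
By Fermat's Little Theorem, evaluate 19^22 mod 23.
By Fermat's Little Theorem, 19^{22} ≡ 1 (mod 23) since 23 is prime and gcd(19, 23) = 1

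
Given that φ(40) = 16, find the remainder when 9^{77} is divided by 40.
By Euler: 9^{16} ≡ 1 (mod 40) since gcd(9, 40) = 1. 77 = 4×16 + 13. So 9^{77} ≡ 9^{13} ≡ 9 (mod 40)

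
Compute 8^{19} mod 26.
18

Using successive squaring:
Binary expansion of 19: 10011
Powers of 8 mod 26 (each is the square of the previous):
  8^1 ≡ 8 (mod 26)
  8^2 ≡ 8² = 64 ≡ 12 (mod 26)
  8^4 ≡ 12² = 144 ≡ 14 (mod 26)
  8^8 ≡ 14² = 196 ≡ 14 (mod 26)
  8^16 ≡ 14² = 196 ≡ 14 (mod 26)
19 = 16 + 2 + 1, so 8^19 = 8^16 × 8^2 × 8^1 ≡ 14 × 12 × 8 (mod 26)
Multiplying step by step:
  14 × 12 = 168 ≡ 12 (mod 26)
  12 × 8 = 96 ≡ 18 (mod 26)
Result: 8^19 ≡ 18 (mod 26)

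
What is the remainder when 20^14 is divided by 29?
Using repeated squaring. 14 = 8 + 4 + 2 (binary 1110). Repeated squaring mod 29: 20^1 ≡ 20; 20^2 ≡ 20² = 400 ≡ 23; 20^4 ≡ 23² = 529 ≡ 7; 20^8 ≡ 7² = 49 ≡ 20. Multiply: 20^14 = 20^8 × 20^4 × 20^2 ≡ 20 × 7 × 23 (mod 29): 20 × 7 = 140 ≡ 24; 24 × 23 = 552 ≡ 1. So 20^14 ≡ 1 (mod 29).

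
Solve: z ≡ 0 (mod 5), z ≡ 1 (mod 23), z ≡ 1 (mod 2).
M = 5 × 23 × 2 = 230. M₁ = 46, y₁ ≡ 1 (mod 5). M₂ = 10, y₂ ≡ 7 (mod 23). M₃ = 115, y₃ ≡ 1 (mod 2). z = 0×46×1 + 1×10×7 + 1×115×1 ≡ 185 (mod 230)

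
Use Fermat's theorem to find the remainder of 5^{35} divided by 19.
4

By Fermat's Little Theorem, a^(p-1) ≡ 1 (mod p) for prime p and gcd(a, p) = 1
Here p = 19, so 5^18 ≡ 1 (mod 19)
We can reduce the exponent: 35 mod 18 = 17
So 5^35 ≡ 5^17 (mod 19)
Computing: 5^17 mod 19 = 4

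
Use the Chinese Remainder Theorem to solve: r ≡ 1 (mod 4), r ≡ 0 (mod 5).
M = 4 × 5 = 20. M₁ = 5, y₁ ≡ 1 (mod 4). M₂ = 4, y₂ ≡ 4 (mod 5). r = 1×5×1 + 0×4×4 ≡ 5 (mod 20)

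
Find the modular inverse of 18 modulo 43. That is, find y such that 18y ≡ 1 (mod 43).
12

Using Extended Euclidean Algorithm:
gcd(18, 43) = 1
Bezout coefficients: 18 × 12 + 43 × -5 = 1
So 18 × 12 ≡ 1 (mod 43)
The inverse is 12 mod 43 = 12
Verification: 18 × 12 = 216 = 5 × 43 + 1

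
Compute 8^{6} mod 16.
0

Using successive squaring:
Binary expansion of 6: 110
Powers of 8 mod 16 (each is the square of the previous):
  8^1 ≡ 8 (mod 16)
  8^2 ≡ 8² = 64 ≡ 0 (mod 16)
  8^4 ≡ 0² = 0 ≡ 0 (mod 16)
6 = 4 + 2, so 8^6 = 8^4 × 8^2 ≡ 0 × 0 (mod 16)
Multiplying step by step:
  0 × 0 = 0 ≡ 0 (mod 16)
Result: 8^6 ≡ 0 (mod 16)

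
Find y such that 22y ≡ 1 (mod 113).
22^(-1) ≡ 36 (mod 113). Verification: 22 × 36 = 792 ≡ 1 (mod 113)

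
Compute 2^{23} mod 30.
8

Using successive squaring:
Binary expansion of 23: 10111
Powers of 2 mod 30 (each is the square of the previous):
  2^1 ≡ 2 (mod 30)
  2^2 ≡ 2² = 4 ≡ 4 (mod 30)
  2^4 ≡ 4² = 16 ≡ 16 (mod 30)
  2^8 ≡ 16² = 256 ≡ 16 (mod 30)
  2^16 ≡ 16² = 256 ≡ 16 (mod 30)
23 = 16 + 4 + 2 + 1, so 2^23 = 2^16 × 2^4 × 2^2 × 2^1 ≡ 16 × 16 × 4 × 2 (mod 30)
Multiplying step by step:
  16 × 16 = 256 ≡ 16 (mod 30)
  16 × 4 = 64 ≡ 4 (mod 30)
  4 × 2 = 8 ≡ 8 (mod 30)
Result: 2^23 ≡ 8 (mod 30)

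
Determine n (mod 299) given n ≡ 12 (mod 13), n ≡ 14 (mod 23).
129

Using the Chinese Remainder Theorem:
M = product of moduli = 299
For equation 1: M_1 = 23, 23 ≡ 10 (mod 13), inverse of 23 mod 13 is 4 (check: 10 × 4 = 40 ≡ 1 (mod 13))
For equation 2: M_2 = 13, 13 ≡ 13 (mod 23), inverse of 13 mod 23 is 16 (check: 13 × 16 = 208 ≡ 1 (mod 23))
Combine: n ≡ Σ r_i×M_i×(M_i⁻¹ mod m_i) = 12×23×4 + 14×13×16 = 1104 + 2912 = 4016
4016 mod 299 = 129
n ≡ 129 (mod 299)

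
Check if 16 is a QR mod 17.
By Euler's criterion: 16^{8} ≡ 1 (mod 17). Since this equals 1, 16 is a QR.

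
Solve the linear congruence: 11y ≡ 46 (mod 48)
26

Since gcd(11, 48) = 1 divides 46, a solution exists.
Multiply both sides by the inverse of 11 mod 48:
  11^(-1) mod 48 = 35
  x ≡ 35 × 46 ≡ 1610 ≡ 26 (mod 48)
Verification: 11 × 26 = 286 = 5 × 48 + 46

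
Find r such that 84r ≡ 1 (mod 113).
84^(-1) ≡ 74 (mod 113). Verification: 84 × 74 = 6216 ≡ 1 (mod 113)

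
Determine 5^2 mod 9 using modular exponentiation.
2 = 2 (binary 10). Repeated squaring mod 9: 5^1 ≡ 5; 5^2 ≡ 5² = 25 ≡ 7. So 5^2 ≡ 7 (mod 9).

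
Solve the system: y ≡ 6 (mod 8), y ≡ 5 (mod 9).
M = 8 × 9 = 72. M₁ = 9, y₁ ≡ 1 (mod 8). M₂ = 8, y₂ ≡ 8 (mod 9). y = 6×9×1 + 5×8×8 ≡ 14 (mod 72)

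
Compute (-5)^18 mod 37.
Using repeated squaring. (-5) ≡ 32 (mod 37). 18 = 16 + 2 (binary 10010). Repeated squaring mod 37: 32^1 ≡ 32; 32^2 ≡ 32² = 1024 ≡ 25; 32^4 ≡ 25² = 625 ≡ 33; 32^8 ≡ 33² = 1089 ≡ 16; 32^16 ≡ 16² = 256 ≡ 34. Multiply: (-5)^18 ≡ 32^16 × 32^2 ≡ 34 × 25 (mod 37): 34 × 25 = 850 ≡ 36. So (-5)^18 ≡ 36 (mod 37).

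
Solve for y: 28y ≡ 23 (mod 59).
24

Since gcd(28, 59) = 1 divides 23, a solution exists.
Multiply both sides by the inverse of 28 mod 59:
  28^(-1) mod 59 = 19
  x ≡ 19 × 23 ≡ 437 ≡ 24 (mod 59)
Verification: 28 × 24 = 672 = 11 × 59 + 23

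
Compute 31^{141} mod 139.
45

Using successive squaring:
Binary expansion of 141: 10001101
Powers of 31 mod 139 (each is the square of the previous):
  31^1 ≡ 31 (mod 139)
  31^2 ≡ 31² = 961 ≡ 127 (mod 139)
  31^4 ≡ 127² = 16129 ≡ 5 (mod 139)
  31^8 ≡ 5² = 25 ≡ 25 (mod 139)
  31^16 ≡ 25² = 625 ≡ 69 (mod 139)
  31^32 ≡ 69² = 4761 ≡ 35 (mod 139)
  31^64 ≡ 35² = 1225 ≡ 113 (mod 139)
  31^128 ≡ 113² = 12769 ≡ 120 (mod 139)
141 = 128 + 8 + 4 + 1, so 31^141 = 31^128 × 31^8 × 31^4 × 31^1 ≡ 120 × 25 × 5 × 31 (mod 139)
Multiplying step by step:
  120 × 25 = 3000 ≡ 81 (mod 139)
  81 × 5 = 405 ≡ 127 (mod 139)
  127 × 31 = 3937 ≡ 45 (mod 139)
Result: 31^141 ≡ 45 (mod 139)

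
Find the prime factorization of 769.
769

Divide by primes starting from smallest:
769 ÷ 769 = 1

769 = 769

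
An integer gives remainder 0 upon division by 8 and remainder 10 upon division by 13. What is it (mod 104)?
M = 8 × 13 = 104. M₁ = 13, y₁ ≡ 5 (mod 8). M₂ = 8, y₂ ≡ 5 (mod 13). r = 0×13×5 + 10×8×5 ≡ 88 (mod 104). The smallest positive such number is 88.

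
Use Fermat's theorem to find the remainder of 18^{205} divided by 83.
82

By Fermat's Little Theorem, a^(p-1) ≡ 1 (mod p) for prime p and gcd(a, p) = 1
Here p = 83, so 18^82 ≡ 1 (mod 83)
We can reduce the exponent: 205 mod 82 = 41
So 18^205 ≡ 18^41 (mod 83)
Computing: 18^41 mod 83 = 82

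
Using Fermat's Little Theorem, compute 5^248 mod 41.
By Fermat: 5^{40} ≡ 1 (mod 41). 248 ≡ 8 (mod 40). So 5^{248} ≡ 5^{8} ≡ 18 (mod 41)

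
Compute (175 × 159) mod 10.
5

(175 × 159) = 27825
27825 mod 10 = 5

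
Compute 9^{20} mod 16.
1

Using successive squaring:
Binary expansion of 20: 10100
Powers of 9 mod 16 (each is the square of the previous):
  9^1 ≡ 9 (mod 16)
  9^2 ≡ 9² = 81 ≡ 1 (mod 16)
  9^4 ≡ 1² = 1 ≡ 1 (mod 16)
  9^8 ≡ 1² = 1 ≡ 1 (mod 16)
  9^16 ≡ 1² = 1 ≡ 1 (mod 16)
20 = 16 + 4, so 9^20 = 9^16 × 9^4 ≡ 1 × 1 (mod 16)
Multiplying step by step:
  1 × 1 = 1 ≡ 1 (mod 16)
Result: 9^20 ≡ 1 (mod 16)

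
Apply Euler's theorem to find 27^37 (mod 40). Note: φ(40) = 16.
By Euler: 27^{16} ≡ 1 (mod 40) since gcd(27, 40) = 1. 37 = 2×16 + 5. So 27^{37} ≡ 27^{5} ≡ 27 (mod 40)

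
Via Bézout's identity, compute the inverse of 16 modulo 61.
Extended GCD: 16(-19) + 61(5) = 1. So 16^(-1) ≡ 42 ≡ 42 (mod 61). Verify: 16 × 42 = 672 ≡ 1 (mod 61)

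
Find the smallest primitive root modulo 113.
3

A primitive root g modulo p has order p-1 = 112
Prime divisors of 112: [2, 7]
g is a primitive root iff g^(112/q) ≢ 1 (mod 113) for each prime divisor q
Testing small values:
  g = 2: 2^56 ≡ 1, 2^16 ≡ 109 (mod 113) → 2^56 ≡ 1, not primitive root
  g = 3: 3^56 ≡ 112, 3^16 ≡ 49 (mod 113) → none is 1, primitive root!
The smallest primitive root is 3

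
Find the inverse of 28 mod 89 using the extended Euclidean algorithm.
Extended GCD: 28(35) + 89(-11) = 1. So 28^(-1) ≡ 35 ≡ 35 (mod 89). Verify: 28 × 35 = 980 ≡ 1 (mod 89)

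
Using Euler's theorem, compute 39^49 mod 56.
By Euler: 39^{24} ≡ 1 (mod 56) since gcd(39, 56) = 1. 49 = 2×24 + 1. So 39^{49} ≡ 39^{1} ≡ 39 (mod 56)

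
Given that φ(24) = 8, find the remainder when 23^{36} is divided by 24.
By Euler: 23^{8} ≡ 1 (mod 24) since gcd(23, 24) = 1. 36 = 4×8 + 4. So 23^{36} ≡ 23^{4} ≡ 1 (mod 24)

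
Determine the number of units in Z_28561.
26364

Prime factorization: 28561 = 13^4
Using the formula φ(n) = n × Π(1 - 1/p) for each prime factor p:
φ(28561) = 28561 × (1 - 1/13)
φ(28561) = 26364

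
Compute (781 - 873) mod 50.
8

(781 - 873) = -92
-92 mod 50 = 8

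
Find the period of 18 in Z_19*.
Powers of 18 mod 19: 18^1≡18, 18^2≡1. Order = 2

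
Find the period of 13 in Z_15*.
Powers of 13 mod 15: 13^1≡13, 13^2≡4, 13^3≡7, 13^4≡1. Order = 4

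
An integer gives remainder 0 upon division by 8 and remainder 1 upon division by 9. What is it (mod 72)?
M = 8 × 9 = 72. M₁ = 9, y₁ ≡ 1 (mod 8). M₂ = 8, y₂ ≡ 8 (mod 9). t = 0×9×1 + 1×8×8 ≡ 64 (mod 72). The smallest positive such number is 64.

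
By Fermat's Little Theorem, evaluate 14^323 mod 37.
By Fermat: 14^{36} ≡ 1 (mod 37). 323 = 8×36 + 35. So 14^{323} ≡ 14^{35} ≡ 8 (mod 37)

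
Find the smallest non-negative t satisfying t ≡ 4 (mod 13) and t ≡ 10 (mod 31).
M = 13 × 31 = 403. M₁ = 31, y₁ ≡ 8 (mod 13). M₂ = 13, y₂ ≡ 12 (mod 31). t = 4×31×8 + 10×13×12 ≡ 134 (mod 403)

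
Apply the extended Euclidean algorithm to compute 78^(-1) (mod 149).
Extended GCD: 78(-21) + 149(11) = 1. So 78^(-1) ≡ 128 ≡ 128 (mod 149). Verify: 78 × 128 = 9984 ≡ 1 (mod 149)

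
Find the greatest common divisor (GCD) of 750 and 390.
30

Using the Euclidean algorithm:
750 = 1 × 390 + 360
390 = 1 × 360 + 30
360 = 12 × 30 + 0

GCD(750, 390) = 30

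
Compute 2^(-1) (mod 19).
2^(-1) ≡ 10 (mod 19). Verification: 2 × 10 = 20 ≡ 1 (mod 19)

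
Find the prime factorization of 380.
2^2 × 5 × 19

Divide by primes starting from smallest:
380 ÷ 2 = 190
190 ÷ 2 = 95
95 ÷ 5 = 19
19 ÷ 19 = 1

380 = 2^2 × 5 × 19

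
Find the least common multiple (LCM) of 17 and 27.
459

First find GCD(17, 27) using the Euclidean algorithm:
17 = 0 × 27 + 17
27 = 1 × 17 + 10
17 = 1 × 10 + 7
10 = 1 × 7 + 3
7 = 2 × 3 + 1
3 = 3 × 1 + 0
GCD(17, 27) = 1

LCM formula: LCM(a, b) = (a × b) / GCD(a, b)
LCM(17, 27) = (17 × 27) / 1
LCM(17, 27) = 459 / 1
LCM(17, 27) = 459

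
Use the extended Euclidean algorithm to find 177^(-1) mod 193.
Extended GCD: 177(12) + 193(-11) = 1. So 177^(-1) ≡ 12 ≡ 12 (mod 193). Verify: 177 × 12 = 2124 ≡ 1 (mod 193)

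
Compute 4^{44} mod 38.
24

Using successive squaring:
Binary expansion of 44: 101100
Powers of 4 mod 38 (each is the square of the previous):
  4^1 ≡ 4 (mod 38)
  4^2 ≡ 4² = 16 ≡ 16 (mod 38)
  4^4 ≡ 16² = 256 ≡ 28 (mod 38)
  4^8 ≡ 28² = 784 ≡ 24 (mod 38)
  4^16 ≡ 24² = 576 ≡ 6 (mod 38)
  4^32 ≡ 6² = 36 ≡ 36 (mod 38)
44 = 32 + 8 + 4, so 4^44 = 4^32 × 4^8 × 4^4 ≡ 36 × 24 × 28 (mod 38)
Multiplying step by step:
  36 × 24 = 864 ≡ 28 (mod 38)
  28 × 28 = 784 ≡ 24 (mod 38)
Result: 4^44 ≡ 24 (mod 38)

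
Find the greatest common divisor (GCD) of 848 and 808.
8

Using the Euclidean algorithm:
848 = 1 × 808 + 40
808 = 20 × 40 + 8
40 = 5 × 8 + 0

GCD(848, 808) = 8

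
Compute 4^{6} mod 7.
1

Using successive squaring:
Binary expansion of 6: 110
Powers of 4 mod 7 (each is the square of the previous):
  4^1 ≡ 4 (mod 7)
  4^2 ≡ 4² = 16 ≡ 2 (mod 7)
  4^4 ≡ 2² = 4 ≡ 4 (mod 7)
6 = 4 + 2, so 4^6 = 4^4 × 4^2 ≡ 4 × 2 (mod 7)
Multiplying step by step:
  4 × 2 = 8 ≡ 1 (mod 7)
Result: 4^6 ≡ 1 (mod 7)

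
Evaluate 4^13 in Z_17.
Using repeated squaring. 13 = 8 + 4 + 1 (binary 1101). Repeated squaring mod 17: 4^1 ≡ 4; 4^2 ≡ 4² = 16 ≡ 16; 4^4 ≡ 16² = 256 ≡ 1; 4^8 ≡ 1² = 1 ≡ 1. Multiply: 4^13 = 4^8 × 4^4 × 4^1 ≡ 1 × 1 × 4 (mod 17): 1 × 1 = 1 ≡ 1; 1 × 4 = 4 ≡ 4. So 4^13 ≡ 4 (mod 17).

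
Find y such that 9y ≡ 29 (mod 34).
7

Since gcd(9, 34) = 1 divides 29, a solution exists.
Multiply both sides by the inverse of 9 mod 34:
  9^(-1) mod 34 = 19
  x ≡ 19 × 29 ≡ 551 ≡ 7 (mod 34)
Verification: 9 × 7 = 63 = 1 × 34 + 29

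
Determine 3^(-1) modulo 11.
3^(-1) ≡ 4 (mod 11). Verification: 3 × 4 = 12 ≡ 1 (mod 11)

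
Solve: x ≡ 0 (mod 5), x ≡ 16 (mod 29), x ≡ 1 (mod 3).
M = 5 × 29 × 3 = 435. M₁ = 87, y₁ ≡ 3 (mod 5). M₂ = 15, y₂ ≡ 2 (mod 29). M₃ = 145, y₃ ≡ 1 (mod 3). x = 0×87×3 + 16×15×2 + 1×145×1 ≡ 190 (mod 435)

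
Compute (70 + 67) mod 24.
17

(70 + 67) = 137
137 mod 24 = 17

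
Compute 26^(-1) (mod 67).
26^(-1) ≡ 49 (mod 67). Verification: 26 × 49 = 1274 ≡ 1 (mod 67)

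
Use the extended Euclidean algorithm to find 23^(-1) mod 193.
Extended GCD: 23(42) + 193(-5) = 1. So 23^(-1) ≡ 42 ≡ 42 (mod 193). Verify: 23 × 42 = 966 ≡ 1 (mod 193)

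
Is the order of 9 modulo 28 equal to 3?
Yes, ord_28(9) = 3.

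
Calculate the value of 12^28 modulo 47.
Using repeated squaring. 28 = 16 + 8 + 4 (binary 11100). Repeated squaring mod 47: 12^1 ≡ 12; 12^2 ≡ 12² = 144 ≡ 3; 12^4 ≡ 3² = 9 ≡ 9; 12^8 ≡ 9² = 81 ≡ 34; 12^16 ≡ 34² = 1156 ≡ 28. Multiply: 12^28 = 12^16 × 12^8 × 12^4 ≡ 28 × 34 × 9 (mod 47): 28 × 34 = 952 ≡ 12; 12 × 9 = 108 ≡ 14. So 12^28 ≡ 14 (mod 47).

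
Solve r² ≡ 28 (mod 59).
The square roots of 28 mod 59 are 21 and 38. Verify: 21² = 441 ≡ 28 (mod 59)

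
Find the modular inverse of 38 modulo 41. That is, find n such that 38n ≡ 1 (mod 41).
27

Using Extended Euclidean Algorithm:
gcd(38, 41) = 1
Bezout coefficients: 38 × -14 + 41 × 13 = 1
So 38 × -14 ≡ 1 (mod 41)
The inverse is -14 mod 41 = 27
Verification: 38 × 27 = 1026 = 25 × 41 + 1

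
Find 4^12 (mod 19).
Using repeated squaring. 12 = 8 + 4 (binary 1100). Repeated squaring mod 19: 4^1 ≡ 4; 4^2 ≡ 4² = 16 ≡ 16; 4^4 ≡ 16² = 256 ≡ 9; 4^8 ≡ 9² = 81 ≡ 5. Multiply: 4^12 = 4^8 × 4^4 ≡ 5 × 9 (mod 19): 5 × 9 = 45 ≡ 7. So 4^12 ≡ 7 (mod 19).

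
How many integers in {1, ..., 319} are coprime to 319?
280

Prime factorization: 319 = 11 × 29
Using the formula φ(n) = n × Π(1 - 1/p) for each prime factor p:
φ(319) = 319 × (1 - 1/11) × (1 - 1/29)
φ(319) = 280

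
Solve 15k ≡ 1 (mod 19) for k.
15^(-1) ≡ 14 (mod 19). Verification: 15 × 14 = 210 ≡ 1 (mod 19)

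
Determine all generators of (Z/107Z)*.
Primitive roots mod 107: {2, 5, 6, 7, 8, 15, 17, 18, 20, 21, 22, 24, 26, 28, 31, 32, 38, 43, 45, 46, 50, 51, 54, 55, 58, 59, 60, 63, 65, 66, 67, 68, 70, 71, 72, 73, 74, 77, 78, 80, 82, 84, 88, 91, 93, 94, 95, 96, 97, 98, 103, 104}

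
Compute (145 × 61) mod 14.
11

(145 × 61) = 8845
8845 mod 14 = 11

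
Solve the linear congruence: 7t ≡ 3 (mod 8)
5

Since gcd(7, 8) = 1 divides 3, a solution exists.
Multiply both sides by the inverse of 7 mod 8:
  7^(-1) mod 8 = 7
  x ≡ 7 × 3 ≡ 21 ≡ 5 (mod 8)
Verification: 7 × 5 = 35 = 4 × 8 + 3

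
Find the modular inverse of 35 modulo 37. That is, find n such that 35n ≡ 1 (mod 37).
18

Using Extended Euclidean Algorithm:
gcd(35, 37) = 1
Bezout coefficients: 35 × 18 + 37 × -17 = 1
So 35 × 18 ≡ 1 (mod 37)
The inverse is 18 mod 37 = 18
Verification: 35 × 18 = 630 = 17 × 37 + 1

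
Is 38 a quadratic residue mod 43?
By Euler's criterion: 38^{21} ≡ 1 (mod 43). Since this equals 1, 38 is a QR.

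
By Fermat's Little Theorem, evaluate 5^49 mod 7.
By Fermat: 5^{6} ≡ 1 (mod 7). 49 = 8×6 + 1. So 5^{49} ≡ 5^{1} ≡ 5 (mod 7)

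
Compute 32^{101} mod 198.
164

Using successive squaring:
Binary expansion of 101: 1100101
Powers of 32 mod 198 (each is the square of the previous):
  32^1 ≡ 32 (mod 198)
  32^2 ≡ 32² = 1024 ≡ 34 (mod 198)
  32^4 ≡ 34² = 1156 ≡ 166 (mod 198)
  32^8 ≡ 166² = 27556 ≡ 34 (mod 198)
  32^16 ≡ 34² = 1156 ≡ 166 (mod 198)
  32^32 ≡ 166² = 27556 ≡ 34 (mod 198)
  32^64 ≡ 34² = 1156 ≡ 166 (mod 198)
101 = 64 + 32 + 4 + 1, so 32^101 = 32^64 × 32^32 × 32^4 × 32^1 ≡ 166 × 34 × 166 × 32 (mod 198)
Multiplying step by step:
  166 × 34 = 5644 ≡ 100 (mod 198)
  100 × 166 = 16600 ≡ 166 (mod 198)
  166 × 32 = 5312 ≡ 164 (mod 198)
Result: 32^101 ≡ 164 (mod 198)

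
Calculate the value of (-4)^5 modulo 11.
(-4) ≡ 7 (mod 11). 5 = 4 + 1 (binary 101). Repeated squaring mod 11: 7^1 ≡ 7; 7^2 ≡ 7² = 49 ≡ 5; 7^4 ≡ 5² = 25 ≡ 3. Multiply: (-4)^5 ≡ 7^4 × 7^1 ≡ 3 × 7 (mod 11): 3 × 7 = 21 ≡ 10. So (-4)^5 ≡ 10 (mod 11).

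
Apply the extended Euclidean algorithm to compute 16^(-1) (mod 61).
Extended GCD: 16(-19) + 61(5) = 1. So 16^(-1) ≡ 42 ≡ 42 (mod 61). Verify: 16 × 42 = 672 ≡ 1 (mod 61)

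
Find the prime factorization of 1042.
2 × 521

Divide by primes starting from smallest:
1042 ÷ 2 = 521
521 ÷ 521 = 1

1042 = 2 × 521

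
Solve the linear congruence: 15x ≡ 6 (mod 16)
10

Since gcd(15, 16) = 1 divides 6, a solution exists.
Multiply both sides by the inverse of 15 mod 16:
  15^(-1) mod 16 = 15
  x ≡ 15 × 6 ≡ 90 ≡ 10 (mod 16)
Verification: 15 × 10 = 150 = 9 × 16 + 6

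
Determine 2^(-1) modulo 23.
2^(-1) ≡ 12 (mod 23). Verification: 2 × 12 = 24 ≡ 1 (mod 23)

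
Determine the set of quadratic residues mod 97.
QRs mod 97: {1, 2, 3, 4, 6, 8, 9, 11, 12, 16, 18, 22, 24, 25, 27, 31, 32, 33, 35, 36, 43, 44, 47, 48, 49, 50, 53, 54, 61, 62, 64, 65, 66, 70, 72, 73, 75, 79, 81, 85, 86, 88, 89, 91, 93, 94, 95, 96}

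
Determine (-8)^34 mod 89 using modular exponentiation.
Using repeated squaring. (-8) ≡ 81 (mod 89). 34 = 32 + 2 (binary 100010). Repeated squaring mod 89: 81^1 ≡ 81; 81^2 ≡ 81² = 6561 ≡ 64; 81^4 ≡ 64² = 4096 ≡ 2; 81^8 ≡ 2² = 4 ≡ 4; 81^16 ≡ 4² = 16 ≡ 16; 81^32 ≡ 16² = 256 ≡ 78. Multiply: (-8)^34 ≡ 81^32 × 81^2 ≡ 78 × 64 (mod 89): 78 × 64 = 4992 ≡ 8. So (-8)^34 ≡ 8 (mod 89).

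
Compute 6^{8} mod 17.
16

Using successive squaring:
Binary expansion of 8: 1000
Powers of 6 mod 17 (each is the square of the previous):
  6^1 ≡ 6 (mod 17)
  6^2 ≡ 6² = 36 ≡ 2 (mod 17)
  6^4 ≡ 2² = 4 ≡ 4 (mod 17)
  6^8 ≡ 4² = 16 ≡ 16 (mod 17)
8 is a power of 2, so 6^8 is the last square: ≡ 16 (mod 17)
Result: 6^8 ≡ 16 (mod 17)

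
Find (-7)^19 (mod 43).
Using repeated squaring. (-7) ≡ 36 (mod 43). 19 = 16 + 2 + 1 (binary 10011). Repeated squaring mod 43: 36^1 ≡ 36; 36^2 ≡ 36² = 1296 ≡ 6; 36^4 ≡ 6² = 36 ≡ 36; 36^8 ≡ 36² = 1296 ≡ 6; 36^16 ≡ 6² = 36 ≡ 36. Multiply: (-7)^19 ≡ 36^16 × 36^2 × 36^1 ≡ 36 × 6 × 36 (mod 43): 36 × 6 = 216 ≡ 1; 1 × 36 = 36 ≡ 36. So (-7)^19 ≡ 36 (mod 43).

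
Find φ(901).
832

Prime factorization: 901 = 17 × 53
Using the formula φ(n) = n × Π(1 - 1/p) for each prime factor p:
φ(901) = 901 × (1 - 1/17) × (1 - 1/53)
φ(901) = 832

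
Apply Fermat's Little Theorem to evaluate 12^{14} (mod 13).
1

By Fermat's Little Theorem, a^(p-1) ≡ 1 (mod p) for prime p and gcd(a, p) = 1
Here p = 13, so 12^12 ≡ 1 (mod 13)
We can reduce the exponent: 14 mod 12 = 2
So 12^14 ≡ 12^2 (mod 13)
Computing: 12^2 mod 13 = 1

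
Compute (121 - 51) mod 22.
4

(121 - 51) = 70
70 mod 22 = 4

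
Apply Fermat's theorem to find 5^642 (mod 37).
By Fermat: 5^{36} ≡ 1 (mod 37). 642 ≡ 30 (mod 36). So 5^{642} ≡ 5^{30} ≡ 27 (mod 37)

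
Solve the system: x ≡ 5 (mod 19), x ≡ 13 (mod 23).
M = 19 × 23 = 437. M₁ = 23, y₁ ≡ 5 (mod 19). M₂ = 19, y₂ ≡ 17 (mod 23). x = 5×23×5 + 13×19×17 ≡ 404 (mod 437)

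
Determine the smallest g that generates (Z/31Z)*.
3

A primitive root g modulo p has order p-1 = 30
Prime divisors of 30: [2, 3, 5]
g is a primitive root iff g^(30/q) ≢ 1 (mod 31) for each prime divisor q
Testing small values:
  g = 2: 2^15 ≡ 1, 2^10 ≡ 1, 2^6 ≡ 2 (mod 31) → 2^15 ≡ 1, not primitive root
  g = 3: 3^15 ≡ 30, 3^10 ≡ 25, 3^6 ≡ 16 (mod 31) → none is 1, primitive root!
The smallest primitive root is 3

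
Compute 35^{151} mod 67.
21

Using successive squaring:
Binary expansion of 151: 10010111
Powers of 35 mod 67 (each is the square of the previous):
  35^1 ≡ 35 (mod 67)
  35^2 ≡ 35² = 1225 ≡ 19 (mod 67)
  35^4 ≡ 19² = 361 ≡ 26 (mod 67)
  35^8 ≡ 26² = 676 ≡ 6 (mod 67)
  35^16 ≡ 6² = 36 ≡ 36 (mod 67)
  35^32 ≡ 36² = 1296 ≡ 23 (mod 67)
  35^64 ≡ 23² = 529 ≡ 60 (mod 67)
  35^128 ≡ 60² = 3600 ≡ 49 (mod 67)
151 = 128 + 16 + 4 + 2 + 1, so 35^151 = 35^128 × 35^16 × 35^4 × 35^2 × 35^1 ≡ 49 × 36 × 26 × 19 × 35 (mod 67)
Multiplying step by step:
  49 × 36 = 1764 ≡ 22 (mod 67)
  22 × 26 = 572 ≡ 36 (mod 67)
  36 × 19 = 684 ≡ 14 (mod 67)
  14 × 35 = 490 ≡ 21 (mod 67)
Result: 35^151 ≡ 21 (mod 67)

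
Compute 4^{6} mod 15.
1

Using successive squaring:
Binary expansion of 6: 110
Powers of 4 mod 15 (each is the square of the previous):
  4^1 ≡ 4 (mod 15)
  4^2 ≡ 4² = 16 ≡ 1 (mod 15)
  4^4 ≡ 1² = 1 ≡ 1 (mod 15)
6 = 4 + 2, so 4^6 = 4^4 × 4^2 ≡ 1 × 1 (mod 15)
Multiplying step by step:
  1 × 1 = 1 ≡ 1 (mod 15)
Result: 4^6 ≡ 1 (mod 15)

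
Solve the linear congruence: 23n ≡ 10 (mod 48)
38

Since gcd(23, 48) = 1 divides 10, a solution exists.
Multiply both sides by the inverse of 23 mod 48:
  23^(-1) mod 48 = 23
  x ≡ 23 × 10 ≡ 230 ≡ 38 (mod 48)
Verification: 23 × 38 = 874 = 18 × 48 + 10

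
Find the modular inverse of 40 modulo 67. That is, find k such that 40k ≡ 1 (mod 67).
62

Using Extended Euclidean Algorithm:
gcd(40, 67) = 1
Bezout coefficients: 40 × -5 + 67 × 3 = 1
So 40 × -5 ≡ 1 (mod 67)
The inverse is -5 mod 67 = 62
Verification: 40 × 62 = 2480 = 37 × 67 + 1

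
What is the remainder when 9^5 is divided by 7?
9 ≡ 2 (mod 7). 5 = 4 + 1 (binary 101). Repeated squaring mod 7: 2^1 ≡ 2; 2^2 ≡ 2² = 4 ≡ 4; 2^4 ≡ 4² = 16 ≡ 2. Multiply: 9^5 ≡ 2^4 × 2^1 ≡ 2 × 2 (mod 7): 2 × 2 = 4 ≡ 4. So 9^5 ≡ 4 (mod 7).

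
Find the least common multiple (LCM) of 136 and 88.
1496

First find GCD(136, 88) using the Euclidean algorithm:
136 = 1 × 88 + 48
88 = 1 × 48 + 40
48 = 1 × 40 + 8
40 = 5 × 8 + 0
GCD(136, 88) = 8

LCM formula: LCM(a, b) = (a × b) / GCD(a, b)
LCM(136, 88) = (136 × 88) / 8
LCM(136, 88) = 11968 / 8
LCM(136, 88) = 1496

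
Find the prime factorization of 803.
11 × 73

Divide by primes starting from smallest:
803 ÷ 11 = 73
73 ÷ 73 = 1

803 = 11 × 73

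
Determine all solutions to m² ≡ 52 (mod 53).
The square roots of 52 mod 53 are 23 and 30. Verify: 23² = 529 ≡ 52 (mod 53)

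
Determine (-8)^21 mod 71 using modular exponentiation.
Using repeated squaring. (-8) ≡ 63 (mod 71). 21 = 16 + 4 + 1 (binary 10101). Repeated squaring mod 71: 63^1 ≡ 63; 63^2 ≡ 63² = 3969 ≡ 64; 63^4 ≡ 64² = 4096 ≡ 49; 63^8 ≡ 49² = 2401 ≡ 58; 63^16 ≡ 58² = 3364 ≡ 27. Multiply: (-8)^21 ≡ 63^16 × 63^4 × 63^1 ≡ 27 × 49 × 63 (mod 71): 27 × 49 = 1323 ≡ 45; 45 × 63 = 2835 ≡ 66. So (-8)^21 ≡ 66 (mod 71).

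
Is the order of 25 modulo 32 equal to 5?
No, the actual order is 4, not 5.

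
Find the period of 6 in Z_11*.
Powers of 6 mod 11: 6^1≡6, 6^2≡3, 6^3≡7, 6^4≡9, 6^5≡10, 6^6≡5, 6^7≡8, 6^8≡4, 6^9≡2, 6^10≡1. Order = 10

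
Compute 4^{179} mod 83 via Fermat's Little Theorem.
40

By Fermat's Little Theorem, a^(p-1) ≡ 1 (mod p) for prime p and gcd(a, p) = 1
Here p = 83, so 4^82 ≡ 1 (mod 83)
We can reduce the exponent: 179 mod 82 = 15
So 4^179 ≡ 4^15 (mod 83)
Computing: 4^15 mod 83 = 40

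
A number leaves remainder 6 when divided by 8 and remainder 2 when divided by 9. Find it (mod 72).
M = 8 × 9 = 72. M₁ = 9, y₁ ≡ 1 (mod 8). M₂ = 8, y₂ ≡ 8 (mod 9). n = 6×9×1 + 2×8×8 ≡ 38 (mod 72)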